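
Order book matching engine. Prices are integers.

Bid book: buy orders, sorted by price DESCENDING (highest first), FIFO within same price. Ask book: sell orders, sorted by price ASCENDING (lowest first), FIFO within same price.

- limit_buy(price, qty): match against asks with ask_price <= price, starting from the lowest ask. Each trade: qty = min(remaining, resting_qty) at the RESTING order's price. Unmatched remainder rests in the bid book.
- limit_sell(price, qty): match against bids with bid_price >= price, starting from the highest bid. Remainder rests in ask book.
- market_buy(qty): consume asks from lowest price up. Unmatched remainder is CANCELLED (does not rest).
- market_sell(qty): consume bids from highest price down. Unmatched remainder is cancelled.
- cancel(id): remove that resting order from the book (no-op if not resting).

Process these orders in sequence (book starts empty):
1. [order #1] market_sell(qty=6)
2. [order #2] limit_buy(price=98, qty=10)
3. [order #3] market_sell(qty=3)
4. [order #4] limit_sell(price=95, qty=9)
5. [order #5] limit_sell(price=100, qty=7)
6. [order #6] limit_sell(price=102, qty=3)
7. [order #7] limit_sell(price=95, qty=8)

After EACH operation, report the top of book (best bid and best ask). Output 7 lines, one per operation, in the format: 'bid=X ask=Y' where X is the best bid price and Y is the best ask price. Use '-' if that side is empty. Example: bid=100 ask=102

Answer: bid=- ask=-
bid=98 ask=-
bid=98 ask=-
bid=- ask=95
bid=- ask=95
bid=- ask=95
bid=- ask=95

Derivation:
After op 1 [order #1] market_sell(qty=6): fills=none; bids=[-] asks=[-]
After op 2 [order #2] limit_buy(price=98, qty=10): fills=none; bids=[#2:10@98] asks=[-]
After op 3 [order #3] market_sell(qty=3): fills=#2x#3:3@98; bids=[#2:7@98] asks=[-]
After op 4 [order #4] limit_sell(price=95, qty=9): fills=#2x#4:7@98; bids=[-] asks=[#4:2@95]
After op 5 [order #5] limit_sell(price=100, qty=7): fills=none; bids=[-] asks=[#4:2@95 #5:7@100]
After op 6 [order #6] limit_sell(price=102, qty=3): fills=none; bids=[-] asks=[#4:2@95 #5:7@100 #6:3@102]
After op 7 [order #7] limit_sell(price=95, qty=8): fills=none; bids=[-] asks=[#4:2@95 #7:8@95 #5:7@100 #6:3@102]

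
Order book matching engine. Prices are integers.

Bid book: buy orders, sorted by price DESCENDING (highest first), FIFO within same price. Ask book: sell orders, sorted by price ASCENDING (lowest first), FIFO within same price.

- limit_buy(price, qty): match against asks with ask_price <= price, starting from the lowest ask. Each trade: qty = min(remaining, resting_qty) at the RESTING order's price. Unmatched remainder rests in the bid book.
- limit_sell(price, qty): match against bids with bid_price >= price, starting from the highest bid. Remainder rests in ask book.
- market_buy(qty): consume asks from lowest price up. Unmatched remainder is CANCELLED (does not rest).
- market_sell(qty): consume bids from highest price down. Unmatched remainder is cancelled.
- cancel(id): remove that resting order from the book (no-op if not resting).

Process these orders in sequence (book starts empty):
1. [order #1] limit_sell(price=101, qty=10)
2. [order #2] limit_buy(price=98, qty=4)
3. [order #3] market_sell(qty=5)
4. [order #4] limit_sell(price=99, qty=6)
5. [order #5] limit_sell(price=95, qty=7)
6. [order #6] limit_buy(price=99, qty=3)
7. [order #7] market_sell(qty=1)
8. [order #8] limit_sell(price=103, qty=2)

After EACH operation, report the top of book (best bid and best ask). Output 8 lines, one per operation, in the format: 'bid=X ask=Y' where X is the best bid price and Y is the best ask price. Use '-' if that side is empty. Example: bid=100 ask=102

Answer: bid=- ask=101
bid=98 ask=101
bid=- ask=101
bid=- ask=99
bid=- ask=95
bid=- ask=95
bid=- ask=95
bid=- ask=95

Derivation:
After op 1 [order #1] limit_sell(price=101, qty=10): fills=none; bids=[-] asks=[#1:10@101]
After op 2 [order #2] limit_buy(price=98, qty=4): fills=none; bids=[#2:4@98] asks=[#1:10@101]
After op 3 [order #3] market_sell(qty=5): fills=#2x#3:4@98; bids=[-] asks=[#1:10@101]
After op 4 [order #4] limit_sell(price=99, qty=6): fills=none; bids=[-] asks=[#4:6@99 #1:10@101]
After op 5 [order #5] limit_sell(price=95, qty=7): fills=none; bids=[-] asks=[#5:7@95 #4:6@99 #1:10@101]
After op 6 [order #6] limit_buy(price=99, qty=3): fills=#6x#5:3@95; bids=[-] asks=[#5:4@95 #4:6@99 #1:10@101]
After op 7 [order #7] market_sell(qty=1): fills=none; bids=[-] asks=[#5:4@95 #4:6@99 #1:10@101]
After op 8 [order #8] limit_sell(price=103, qty=2): fills=none; bids=[-] asks=[#5:4@95 #4:6@99 #1:10@101 #8:2@103]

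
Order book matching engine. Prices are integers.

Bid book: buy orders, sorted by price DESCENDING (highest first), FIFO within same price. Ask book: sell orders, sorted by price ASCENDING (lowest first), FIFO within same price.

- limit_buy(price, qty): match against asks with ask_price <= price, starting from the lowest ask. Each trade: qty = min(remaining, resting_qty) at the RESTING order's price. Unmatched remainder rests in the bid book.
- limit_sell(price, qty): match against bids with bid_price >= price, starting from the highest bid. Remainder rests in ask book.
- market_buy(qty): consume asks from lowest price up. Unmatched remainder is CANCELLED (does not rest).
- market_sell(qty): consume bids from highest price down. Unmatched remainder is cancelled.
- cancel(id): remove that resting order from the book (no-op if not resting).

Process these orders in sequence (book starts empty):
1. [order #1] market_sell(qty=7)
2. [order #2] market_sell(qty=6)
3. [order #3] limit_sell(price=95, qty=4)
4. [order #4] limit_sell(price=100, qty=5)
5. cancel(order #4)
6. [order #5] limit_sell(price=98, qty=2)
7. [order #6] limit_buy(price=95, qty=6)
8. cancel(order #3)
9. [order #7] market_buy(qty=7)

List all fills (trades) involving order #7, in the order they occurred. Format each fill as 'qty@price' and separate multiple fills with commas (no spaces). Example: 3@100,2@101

Answer: 2@98

Derivation:
After op 1 [order #1] market_sell(qty=7): fills=none; bids=[-] asks=[-]
After op 2 [order #2] market_sell(qty=6): fills=none; bids=[-] asks=[-]
After op 3 [order #3] limit_sell(price=95, qty=4): fills=none; bids=[-] asks=[#3:4@95]
After op 4 [order #4] limit_sell(price=100, qty=5): fills=none; bids=[-] asks=[#3:4@95 #4:5@100]
After op 5 cancel(order #4): fills=none; bids=[-] asks=[#3:4@95]
After op 6 [order #5] limit_sell(price=98, qty=2): fills=none; bids=[-] asks=[#3:4@95 #5:2@98]
After op 7 [order #6] limit_buy(price=95, qty=6): fills=#6x#3:4@95; bids=[#6:2@95] asks=[#5:2@98]
After op 8 cancel(order #3): fills=none; bids=[#6:2@95] asks=[#5:2@98]
After op 9 [order #7] market_buy(qty=7): fills=#7x#5:2@98; bids=[#6:2@95] asks=[-]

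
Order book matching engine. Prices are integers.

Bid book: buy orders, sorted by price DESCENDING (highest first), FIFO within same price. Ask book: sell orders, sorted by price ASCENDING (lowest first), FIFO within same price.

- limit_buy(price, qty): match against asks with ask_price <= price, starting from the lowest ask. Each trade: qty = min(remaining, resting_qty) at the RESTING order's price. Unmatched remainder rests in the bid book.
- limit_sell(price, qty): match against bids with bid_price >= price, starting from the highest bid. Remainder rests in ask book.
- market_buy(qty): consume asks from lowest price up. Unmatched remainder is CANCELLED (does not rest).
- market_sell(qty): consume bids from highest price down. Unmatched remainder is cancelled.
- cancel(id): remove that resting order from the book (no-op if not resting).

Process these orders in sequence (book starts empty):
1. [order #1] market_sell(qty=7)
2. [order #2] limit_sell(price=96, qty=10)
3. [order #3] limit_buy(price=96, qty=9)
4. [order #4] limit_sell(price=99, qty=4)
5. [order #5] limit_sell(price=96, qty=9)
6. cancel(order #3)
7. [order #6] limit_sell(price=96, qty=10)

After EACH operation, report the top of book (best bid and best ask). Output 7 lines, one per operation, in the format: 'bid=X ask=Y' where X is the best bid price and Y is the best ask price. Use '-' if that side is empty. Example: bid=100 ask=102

After op 1 [order #1] market_sell(qty=7): fills=none; bids=[-] asks=[-]
After op 2 [order #2] limit_sell(price=96, qty=10): fills=none; bids=[-] asks=[#2:10@96]
After op 3 [order #3] limit_buy(price=96, qty=9): fills=#3x#2:9@96; bids=[-] asks=[#2:1@96]
After op 4 [order #4] limit_sell(price=99, qty=4): fills=none; bids=[-] asks=[#2:1@96 #4:4@99]
After op 5 [order #5] limit_sell(price=96, qty=9): fills=none; bids=[-] asks=[#2:1@96 #5:9@96 #4:4@99]
After op 6 cancel(order #3): fills=none; bids=[-] asks=[#2:1@96 #5:9@96 #4:4@99]
After op 7 [order #6] limit_sell(price=96, qty=10): fills=none; bids=[-] asks=[#2:1@96 #5:9@96 #6:10@96 #4:4@99]

Answer: bid=- ask=-
bid=- ask=96
bid=- ask=96
bid=- ask=96
bid=- ask=96
bid=- ask=96
bid=- ask=96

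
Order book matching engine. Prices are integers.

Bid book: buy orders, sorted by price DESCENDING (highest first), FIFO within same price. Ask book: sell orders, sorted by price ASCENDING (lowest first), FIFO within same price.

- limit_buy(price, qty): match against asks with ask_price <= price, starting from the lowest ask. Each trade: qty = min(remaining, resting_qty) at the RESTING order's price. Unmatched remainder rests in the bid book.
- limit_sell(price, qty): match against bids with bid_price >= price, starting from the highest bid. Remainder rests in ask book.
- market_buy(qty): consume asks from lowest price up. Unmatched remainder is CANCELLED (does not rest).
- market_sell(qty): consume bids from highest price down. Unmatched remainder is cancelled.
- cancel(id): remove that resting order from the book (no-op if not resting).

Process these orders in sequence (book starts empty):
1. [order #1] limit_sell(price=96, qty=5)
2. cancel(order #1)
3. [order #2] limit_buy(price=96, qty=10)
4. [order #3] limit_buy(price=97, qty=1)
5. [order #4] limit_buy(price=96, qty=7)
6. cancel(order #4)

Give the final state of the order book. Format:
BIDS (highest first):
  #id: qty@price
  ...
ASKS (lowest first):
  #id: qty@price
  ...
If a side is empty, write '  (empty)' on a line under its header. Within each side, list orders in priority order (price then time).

Answer: BIDS (highest first):
  #3: 1@97
  #2: 10@96
ASKS (lowest first):
  (empty)

Derivation:
After op 1 [order #1] limit_sell(price=96, qty=5): fills=none; bids=[-] asks=[#1:5@96]
After op 2 cancel(order #1): fills=none; bids=[-] asks=[-]
After op 3 [order #2] limit_buy(price=96, qty=10): fills=none; bids=[#2:10@96] asks=[-]
After op 4 [order #3] limit_buy(price=97, qty=1): fills=none; bids=[#3:1@97 #2:10@96] asks=[-]
After op 5 [order #4] limit_buy(price=96, qty=7): fills=none; bids=[#3:1@97 #2:10@96 #4:7@96] asks=[-]
After op 6 cancel(order #4): fills=none; bids=[#3:1@97 #2:10@96] asks=[-]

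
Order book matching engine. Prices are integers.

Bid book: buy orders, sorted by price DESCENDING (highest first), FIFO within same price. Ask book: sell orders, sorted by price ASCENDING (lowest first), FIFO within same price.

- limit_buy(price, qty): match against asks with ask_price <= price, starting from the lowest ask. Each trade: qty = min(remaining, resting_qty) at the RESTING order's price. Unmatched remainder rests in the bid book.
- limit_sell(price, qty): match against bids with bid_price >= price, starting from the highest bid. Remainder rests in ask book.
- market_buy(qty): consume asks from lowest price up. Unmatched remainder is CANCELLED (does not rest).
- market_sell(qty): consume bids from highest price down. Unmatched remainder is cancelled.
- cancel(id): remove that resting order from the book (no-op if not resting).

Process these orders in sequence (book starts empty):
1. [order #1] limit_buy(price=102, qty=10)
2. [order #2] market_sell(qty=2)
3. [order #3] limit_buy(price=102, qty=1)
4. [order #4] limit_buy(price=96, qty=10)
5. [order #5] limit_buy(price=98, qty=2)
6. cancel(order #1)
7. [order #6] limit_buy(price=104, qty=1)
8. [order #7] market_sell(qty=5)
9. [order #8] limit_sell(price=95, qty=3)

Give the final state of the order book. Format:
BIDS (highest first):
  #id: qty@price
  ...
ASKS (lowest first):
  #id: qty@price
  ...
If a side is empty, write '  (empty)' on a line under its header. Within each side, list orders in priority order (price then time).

Answer: BIDS (highest first):
  #4: 6@96
ASKS (lowest first):
  (empty)

Derivation:
After op 1 [order #1] limit_buy(price=102, qty=10): fills=none; bids=[#1:10@102] asks=[-]
After op 2 [order #2] market_sell(qty=2): fills=#1x#2:2@102; bids=[#1:8@102] asks=[-]
After op 3 [order #3] limit_buy(price=102, qty=1): fills=none; bids=[#1:8@102 #3:1@102] asks=[-]
After op 4 [order #4] limit_buy(price=96, qty=10): fills=none; bids=[#1:8@102 #3:1@102 #4:10@96] asks=[-]
After op 5 [order #5] limit_buy(price=98, qty=2): fills=none; bids=[#1:8@102 #3:1@102 #5:2@98 #4:10@96] asks=[-]
After op 6 cancel(order #1): fills=none; bids=[#3:1@102 #5:2@98 #4:10@96] asks=[-]
After op 7 [order #6] limit_buy(price=104, qty=1): fills=none; bids=[#6:1@104 #3:1@102 #5:2@98 #4:10@96] asks=[-]
After op 8 [order #7] market_sell(qty=5): fills=#6x#7:1@104 #3x#7:1@102 #5x#7:2@98 #4x#7:1@96; bids=[#4:9@96] asks=[-]
After op 9 [order #8] limit_sell(price=95, qty=3): fills=#4x#8:3@96; bids=[#4:6@96] asks=[-]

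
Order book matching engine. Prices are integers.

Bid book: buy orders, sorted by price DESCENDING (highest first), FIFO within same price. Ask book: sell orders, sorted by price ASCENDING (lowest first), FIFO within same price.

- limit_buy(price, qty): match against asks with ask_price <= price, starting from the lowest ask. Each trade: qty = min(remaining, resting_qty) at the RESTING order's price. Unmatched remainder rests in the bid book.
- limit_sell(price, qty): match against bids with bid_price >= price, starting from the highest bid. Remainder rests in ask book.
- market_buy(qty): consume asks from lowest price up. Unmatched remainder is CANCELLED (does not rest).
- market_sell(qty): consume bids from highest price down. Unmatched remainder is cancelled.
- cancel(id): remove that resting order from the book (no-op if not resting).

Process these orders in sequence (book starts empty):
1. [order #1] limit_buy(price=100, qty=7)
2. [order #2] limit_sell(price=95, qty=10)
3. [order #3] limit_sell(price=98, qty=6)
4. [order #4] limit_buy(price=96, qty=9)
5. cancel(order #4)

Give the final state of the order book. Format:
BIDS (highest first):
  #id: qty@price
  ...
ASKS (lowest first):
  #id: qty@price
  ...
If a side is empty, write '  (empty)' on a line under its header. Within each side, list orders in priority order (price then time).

After op 1 [order #1] limit_buy(price=100, qty=7): fills=none; bids=[#1:7@100] asks=[-]
After op 2 [order #2] limit_sell(price=95, qty=10): fills=#1x#2:7@100; bids=[-] asks=[#2:3@95]
After op 3 [order #3] limit_sell(price=98, qty=6): fills=none; bids=[-] asks=[#2:3@95 #3:6@98]
After op 4 [order #4] limit_buy(price=96, qty=9): fills=#4x#2:3@95; bids=[#4:6@96] asks=[#3:6@98]
After op 5 cancel(order #4): fills=none; bids=[-] asks=[#3:6@98]

Answer: BIDS (highest first):
  (empty)
ASKS (lowest first):
  #3: 6@98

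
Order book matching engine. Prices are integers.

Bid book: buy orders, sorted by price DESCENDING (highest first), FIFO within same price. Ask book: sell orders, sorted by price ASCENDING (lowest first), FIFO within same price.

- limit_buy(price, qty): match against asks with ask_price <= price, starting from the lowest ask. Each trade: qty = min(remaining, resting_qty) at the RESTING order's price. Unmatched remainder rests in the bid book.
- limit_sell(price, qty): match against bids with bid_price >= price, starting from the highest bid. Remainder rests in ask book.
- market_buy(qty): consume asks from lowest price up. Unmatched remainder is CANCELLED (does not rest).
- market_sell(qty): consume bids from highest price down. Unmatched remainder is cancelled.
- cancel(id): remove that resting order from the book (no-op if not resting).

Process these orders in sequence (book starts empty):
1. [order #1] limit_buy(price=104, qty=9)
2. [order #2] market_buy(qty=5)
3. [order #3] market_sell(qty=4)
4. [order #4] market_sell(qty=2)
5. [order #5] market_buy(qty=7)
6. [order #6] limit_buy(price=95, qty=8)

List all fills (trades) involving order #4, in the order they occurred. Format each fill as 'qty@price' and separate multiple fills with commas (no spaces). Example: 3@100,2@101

After op 1 [order #1] limit_buy(price=104, qty=9): fills=none; bids=[#1:9@104] asks=[-]
After op 2 [order #2] market_buy(qty=5): fills=none; bids=[#1:9@104] asks=[-]
After op 3 [order #3] market_sell(qty=4): fills=#1x#3:4@104; bids=[#1:5@104] asks=[-]
After op 4 [order #4] market_sell(qty=2): fills=#1x#4:2@104; bids=[#1:3@104] asks=[-]
After op 5 [order #5] market_buy(qty=7): fills=none; bids=[#1:3@104] asks=[-]
After op 6 [order #6] limit_buy(price=95, qty=8): fills=none; bids=[#1:3@104 #6:8@95] asks=[-]

Answer: 2@104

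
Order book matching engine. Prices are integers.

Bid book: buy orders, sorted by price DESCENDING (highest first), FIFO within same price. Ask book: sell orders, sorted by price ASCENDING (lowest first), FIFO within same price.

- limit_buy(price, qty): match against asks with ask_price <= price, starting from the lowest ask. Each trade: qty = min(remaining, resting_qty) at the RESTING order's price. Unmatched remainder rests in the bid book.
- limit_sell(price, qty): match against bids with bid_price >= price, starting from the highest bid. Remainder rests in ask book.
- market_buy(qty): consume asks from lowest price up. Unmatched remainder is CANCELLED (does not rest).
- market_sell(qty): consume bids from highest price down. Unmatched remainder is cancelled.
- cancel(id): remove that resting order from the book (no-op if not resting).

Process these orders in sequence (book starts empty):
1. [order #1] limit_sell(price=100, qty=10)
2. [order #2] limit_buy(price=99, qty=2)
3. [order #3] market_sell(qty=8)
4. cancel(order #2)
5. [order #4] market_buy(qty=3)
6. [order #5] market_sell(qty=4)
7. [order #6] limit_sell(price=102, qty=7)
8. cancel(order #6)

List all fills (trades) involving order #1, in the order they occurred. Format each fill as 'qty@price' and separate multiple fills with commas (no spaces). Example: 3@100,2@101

After op 1 [order #1] limit_sell(price=100, qty=10): fills=none; bids=[-] asks=[#1:10@100]
After op 2 [order #2] limit_buy(price=99, qty=2): fills=none; bids=[#2:2@99] asks=[#1:10@100]
After op 3 [order #3] market_sell(qty=8): fills=#2x#3:2@99; bids=[-] asks=[#1:10@100]
After op 4 cancel(order #2): fills=none; bids=[-] asks=[#1:10@100]
After op 5 [order #4] market_buy(qty=3): fills=#4x#1:3@100; bids=[-] asks=[#1:7@100]
After op 6 [order #5] market_sell(qty=4): fills=none; bids=[-] asks=[#1:7@100]
After op 7 [order #6] limit_sell(price=102, qty=7): fills=none; bids=[-] asks=[#1:7@100 #6:7@102]
After op 8 cancel(order #6): fills=none; bids=[-] asks=[#1:7@100]

Answer: 3@100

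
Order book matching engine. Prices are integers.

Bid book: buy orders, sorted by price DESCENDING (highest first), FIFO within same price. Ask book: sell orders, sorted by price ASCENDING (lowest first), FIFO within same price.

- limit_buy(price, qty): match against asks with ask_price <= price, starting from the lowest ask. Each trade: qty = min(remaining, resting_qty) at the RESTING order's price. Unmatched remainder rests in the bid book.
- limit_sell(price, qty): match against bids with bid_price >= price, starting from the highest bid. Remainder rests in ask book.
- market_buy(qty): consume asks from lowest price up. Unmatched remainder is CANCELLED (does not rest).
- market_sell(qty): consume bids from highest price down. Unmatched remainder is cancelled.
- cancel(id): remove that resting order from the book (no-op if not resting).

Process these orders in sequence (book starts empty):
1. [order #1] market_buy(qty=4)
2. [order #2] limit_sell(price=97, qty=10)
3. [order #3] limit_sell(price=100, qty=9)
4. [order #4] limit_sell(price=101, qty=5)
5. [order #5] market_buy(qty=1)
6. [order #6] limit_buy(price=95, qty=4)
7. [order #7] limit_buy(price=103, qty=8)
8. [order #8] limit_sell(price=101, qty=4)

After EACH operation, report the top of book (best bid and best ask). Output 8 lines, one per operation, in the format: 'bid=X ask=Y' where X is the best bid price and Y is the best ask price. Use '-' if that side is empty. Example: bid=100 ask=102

After op 1 [order #1] market_buy(qty=4): fills=none; bids=[-] asks=[-]
After op 2 [order #2] limit_sell(price=97, qty=10): fills=none; bids=[-] asks=[#2:10@97]
After op 3 [order #3] limit_sell(price=100, qty=9): fills=none; bids=[-] asks=[#2:10@97 #3:9@100]
After op 4 [order #4] limit_sell(price=101, qty=5): fills=none; bids=[-] asks=[#2:10@97 #3:9@100 #4:5@101]
After op 5 [order #5] market_buy(qty=1): fills=#5x#2:1@97; bids=[-] asks=[#2:9@97 #3:9@100 #4:5@101]
After op 6 [order #6] limit_buy(price=95, qty=4): fills=none; bids=[#6:4@95] asks=[#2:9@97 #3:9@100 #4:5@101]
After op 7 [order #7] limit_buy(price=103, qty=8): fills=#7x#2:8@97; bids=[#6:4@95] asks=[#2:1@97 #3:9@100 #4:5@101]
After op 8 [order #8] limit_sell(price=101, qty=4): fills=none; bids=[#6:4@95] asks=[#2:1@97 #3:9@100 #4:5@101 #8:4@101]

Answer: bid=- ask=-
bid=- ask=97
bid=- ask=97
bid=- ask=97
bid=- ask=97
bid=95 ask=97
bid=95 ask=97
bid=95 ask=97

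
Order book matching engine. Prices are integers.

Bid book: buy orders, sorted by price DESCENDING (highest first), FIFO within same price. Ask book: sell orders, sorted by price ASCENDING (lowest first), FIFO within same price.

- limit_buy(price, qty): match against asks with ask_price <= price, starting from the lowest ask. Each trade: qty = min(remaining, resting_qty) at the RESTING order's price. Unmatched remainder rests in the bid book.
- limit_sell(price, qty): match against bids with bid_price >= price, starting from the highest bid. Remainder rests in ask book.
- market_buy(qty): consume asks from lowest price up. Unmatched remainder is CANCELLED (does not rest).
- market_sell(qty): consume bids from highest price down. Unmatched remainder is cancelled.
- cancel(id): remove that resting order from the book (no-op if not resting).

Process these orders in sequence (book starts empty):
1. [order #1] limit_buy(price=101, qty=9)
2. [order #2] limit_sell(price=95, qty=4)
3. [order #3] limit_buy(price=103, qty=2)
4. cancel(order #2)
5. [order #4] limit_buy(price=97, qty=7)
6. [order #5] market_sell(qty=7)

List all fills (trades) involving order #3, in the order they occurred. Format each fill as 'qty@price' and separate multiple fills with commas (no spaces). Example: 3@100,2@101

After op 1 [order #1] limit_buy(price=101, qty=9): fills=none; bids=[#1:9@101] asks=[-]
After op 2 [order #2] limit_sell(price=95, qty=4): fills=#1x#2:4@101; bids=[#1:5@101] asks=[-]
After op 3 [order #3] limit_buy(price=103, qty=2): fills=none; bids=[#3:2@103 #1:5@101] asks=[-]
After op 4 cancel(order #2): fills=none; bids=[#3:2@103 #1:5@101] asks=[-]
After op 5 [order #4] limit_buy(price=97, qty=7): fills=none; bids=[#3:2@103 #1:5@101 #4:7@97] asks=[-]
After op 6 [order #5] market_sell(qty=7): fills=#3x#5:2@103 #1x#5:5@101; bids=[#4:7@97] asks=[-]

Answer: 2@103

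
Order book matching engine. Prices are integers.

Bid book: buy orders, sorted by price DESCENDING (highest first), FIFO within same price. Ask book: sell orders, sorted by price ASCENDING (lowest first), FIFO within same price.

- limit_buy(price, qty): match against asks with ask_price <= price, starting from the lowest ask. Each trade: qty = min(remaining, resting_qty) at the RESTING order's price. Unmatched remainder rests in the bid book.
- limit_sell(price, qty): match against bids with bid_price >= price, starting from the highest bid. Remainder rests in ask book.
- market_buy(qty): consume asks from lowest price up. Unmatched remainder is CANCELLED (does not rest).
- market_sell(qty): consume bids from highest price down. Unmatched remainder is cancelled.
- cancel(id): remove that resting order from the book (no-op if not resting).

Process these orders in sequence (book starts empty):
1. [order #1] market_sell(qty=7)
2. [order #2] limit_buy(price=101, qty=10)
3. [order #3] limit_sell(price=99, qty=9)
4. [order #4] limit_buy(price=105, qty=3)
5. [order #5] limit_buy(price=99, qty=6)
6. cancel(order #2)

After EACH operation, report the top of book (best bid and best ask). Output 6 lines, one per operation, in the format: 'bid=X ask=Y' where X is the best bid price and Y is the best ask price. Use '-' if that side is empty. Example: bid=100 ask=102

Answer: bid=- ask=-
bid=101 ask=-
bid=101 ask=-
bid=105 ask=-
bid=105 ask=-
bid=105 ask=-

Derivation:
After op 1 [order #1] market_sell(qty=7): fills=none; bids=[-] asks=[-]
After op 2 [order #2] limit_buy(price=101, qty=10): fills=none; bids=[#2:10@101] asks=[-]
After op 3 [order #3] limit_sell(price=99, qty=9): fills=#2x#3:9@101; bids=[#2:1@101] asks=[-]
After op 4 [order #4] limit_buy(price=105, qty=3): fills=none; bids=[#4:3@105 #2:1@101] asks=[-]
After op 5 [order #5] limit_buy(price=99, qty=6): fills=none; bids=[#4:3@105 #2:1@101 #5:6@99] asks=[-]
After op 6 cancel(order #2): fills=none; bids=[#4:3@105 #5:6@99] asks=[-]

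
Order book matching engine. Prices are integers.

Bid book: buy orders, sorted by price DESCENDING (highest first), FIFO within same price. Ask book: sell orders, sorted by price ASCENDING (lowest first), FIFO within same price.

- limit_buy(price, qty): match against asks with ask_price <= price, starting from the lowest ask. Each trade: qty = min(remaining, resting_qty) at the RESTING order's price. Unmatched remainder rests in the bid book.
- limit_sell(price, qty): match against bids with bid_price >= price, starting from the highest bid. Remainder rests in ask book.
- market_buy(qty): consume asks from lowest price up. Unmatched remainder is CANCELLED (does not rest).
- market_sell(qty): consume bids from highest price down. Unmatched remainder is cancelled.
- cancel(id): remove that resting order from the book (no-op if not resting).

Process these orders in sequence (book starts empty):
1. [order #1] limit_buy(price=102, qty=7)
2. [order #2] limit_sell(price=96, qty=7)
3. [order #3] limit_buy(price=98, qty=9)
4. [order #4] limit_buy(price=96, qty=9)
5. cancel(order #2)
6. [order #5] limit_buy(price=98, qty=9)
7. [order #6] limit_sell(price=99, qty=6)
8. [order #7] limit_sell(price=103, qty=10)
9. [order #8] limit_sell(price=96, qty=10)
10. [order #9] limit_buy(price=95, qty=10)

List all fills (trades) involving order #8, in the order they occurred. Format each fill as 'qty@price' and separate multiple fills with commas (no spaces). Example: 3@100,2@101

After op 1 [order #1] limit_buy(price=102, qty=7): fills=none; bids=[#1:7@102] asks=[-]
After op 2 [order #2] limit_sell(price=96, qty=7): fills=#1x#2:7@102; bids=[-] asks=[-]
After op 3 [order #3] limit_buy(price=98, qty=9): fills=none; bids=[#3:9@98] asks=[-]
After op 4 [order #4] limit_buy(price=96, qty=9): fills=none; bids=[#3:9@98 #4:9@96] asks=[-]
After op 5 cancel(order #2): fills=none; bids=[#3:9@98 #4:9@96] asks=[-]
After op 6 [order #5] limit_buy(price=98, qty=9): fills=none; bids=[#3:9@98 #5:9@98 #4:9@96] asks=[-]
After op 7 [order #6] limit_sell(price=99, qty=6): fills=none; bids=[#3:9@98 #5:9@98 #4:9@96] asks=[#6:6@99]
After op 8 [order #7] limit_sell(price=103, qty=10): fills=none; bids=[#3:9@98 #5:9@98 #4:9@96] asks=[#6:6@99 #7:10@103]
After op 9 [order #8] limit_sell(price=96, qty=10): fills=#3x#8:9@98 #5x#8:1@98; bids=[#5:8@98 #4:9@96] asks=[#6:6@99 #7:10@103]
After op 10 [order #9] limit_buy(price=95, qty=10): fills=none; bids=[#5:8@98 #4:9@96 #9:10@95] asks=[#6:6@99 #7:10@103]

Answer: 9@98,1@98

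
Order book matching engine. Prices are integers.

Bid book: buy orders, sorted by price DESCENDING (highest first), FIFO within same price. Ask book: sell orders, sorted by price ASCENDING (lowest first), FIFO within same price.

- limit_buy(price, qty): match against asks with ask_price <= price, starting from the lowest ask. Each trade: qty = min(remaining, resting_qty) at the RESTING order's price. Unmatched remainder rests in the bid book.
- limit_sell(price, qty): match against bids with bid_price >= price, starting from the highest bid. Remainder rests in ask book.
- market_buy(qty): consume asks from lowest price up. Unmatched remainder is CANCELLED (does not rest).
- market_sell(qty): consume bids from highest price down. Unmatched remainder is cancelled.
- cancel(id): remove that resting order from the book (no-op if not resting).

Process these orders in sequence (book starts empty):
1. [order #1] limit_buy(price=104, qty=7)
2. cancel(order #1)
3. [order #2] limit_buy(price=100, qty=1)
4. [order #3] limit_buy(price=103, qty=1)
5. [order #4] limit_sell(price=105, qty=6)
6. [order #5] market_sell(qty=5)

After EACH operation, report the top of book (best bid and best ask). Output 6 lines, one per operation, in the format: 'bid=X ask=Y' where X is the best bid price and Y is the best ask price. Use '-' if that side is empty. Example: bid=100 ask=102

After op 1 [order #1] limit_buy(price=104, qty=7): fills=none; bids=[#1:7@104] asks=[-]
After op 2 cancel(order #1): fills=none; bids=[-] asks=[-]
After op 3 [order #2] limit_buy(price=100, qty=1): fills=none; bids=[#2:1@100] asks=[-]
After op 4 [order #3] limit_buy(price=103, qty=1): fills=none; bids=[#3:1@103 #2:1@100] asks=[-]
After op 5 [order #4] limit_sell(price=105, qty=6): fills=none; bids=[#3:1@103 #2:1@100] asks=[#4:6@105]
After op 6 [order #5] market_sell(qty=5): fills=#3x#5:1@103 #2x#5:1@100; bids=[-] asks=[#4:6@105]

Answer: bid=104 ask=-
bid=- ask=-
bid=100 ask=-
bid=103 ask=-
bid=103 ask=105
bid=- ask=105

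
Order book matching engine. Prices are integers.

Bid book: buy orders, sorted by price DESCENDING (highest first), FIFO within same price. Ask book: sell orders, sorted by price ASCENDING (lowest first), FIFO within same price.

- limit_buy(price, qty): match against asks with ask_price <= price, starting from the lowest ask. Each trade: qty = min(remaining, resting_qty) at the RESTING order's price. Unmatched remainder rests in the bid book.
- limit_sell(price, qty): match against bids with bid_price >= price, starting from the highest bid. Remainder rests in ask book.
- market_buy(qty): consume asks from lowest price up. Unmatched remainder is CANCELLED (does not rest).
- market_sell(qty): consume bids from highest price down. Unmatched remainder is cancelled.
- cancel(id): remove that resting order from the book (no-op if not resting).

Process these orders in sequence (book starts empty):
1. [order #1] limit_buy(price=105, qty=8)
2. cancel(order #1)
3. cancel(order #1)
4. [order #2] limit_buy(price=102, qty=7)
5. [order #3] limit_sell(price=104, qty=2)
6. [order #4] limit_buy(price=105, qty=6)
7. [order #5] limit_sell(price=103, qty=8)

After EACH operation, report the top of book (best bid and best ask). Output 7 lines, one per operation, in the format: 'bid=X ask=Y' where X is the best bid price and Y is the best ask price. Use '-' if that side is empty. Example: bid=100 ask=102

After op 1 [order #1] limit_buy(price=105, qty=8): fills=none; bids=[#1:8@105] asks=[-]
After op 2 cancel(order #1): fills=none; bids=[-] asks=[-]
After op 3 cancel(order #1): fills=none; bids=[-] asks=[-]
After op 4 [order #2] limit_buy(price=102, qty=7): fills=none; bids=[#2:7@102] asks=[-]
After op 5 [order #3] limit_sell(price=104, qty=2): fills=none; bids=[#2:7@102] asks=[#3:2@104]
After op 6 [order #4] limit_buy(price=105, qty=6): fills=#4x#3:2@104; bids=[#4:4@105 #2:7@102] asks=[-]
After op 7 [order #5] limit_sell(price=103, qty=8): fills=#4x#5:4@105; bids=[#2:7@102] asks=[#5:4@103]

Answer: bid=105 ask=-
bid=- ask=-
bid=- ask=-
bid=102 ask=-
bid=102 ask=104
bid=105 ask=-
bid=102 ask=103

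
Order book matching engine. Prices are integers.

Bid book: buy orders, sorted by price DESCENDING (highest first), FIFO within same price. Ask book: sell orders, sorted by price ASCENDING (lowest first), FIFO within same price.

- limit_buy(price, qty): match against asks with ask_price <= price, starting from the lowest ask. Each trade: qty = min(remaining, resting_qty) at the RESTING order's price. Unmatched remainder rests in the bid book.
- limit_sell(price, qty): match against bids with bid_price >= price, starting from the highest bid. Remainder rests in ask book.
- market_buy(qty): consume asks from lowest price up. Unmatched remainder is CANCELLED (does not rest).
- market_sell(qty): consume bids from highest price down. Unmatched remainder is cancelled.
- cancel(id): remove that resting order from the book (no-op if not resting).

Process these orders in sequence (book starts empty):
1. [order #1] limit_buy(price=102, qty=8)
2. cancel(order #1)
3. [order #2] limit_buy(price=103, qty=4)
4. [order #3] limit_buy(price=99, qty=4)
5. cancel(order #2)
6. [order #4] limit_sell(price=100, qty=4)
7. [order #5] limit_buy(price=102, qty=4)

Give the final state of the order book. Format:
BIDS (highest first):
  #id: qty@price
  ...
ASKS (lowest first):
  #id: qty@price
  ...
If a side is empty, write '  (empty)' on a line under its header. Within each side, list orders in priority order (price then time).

Answer: BIDS (highest first):
  #3: 4@99
ASKS (lowest first):
  (empty)

Derivation:
After op 1 [order #1] limit_buy(price=102, qty=8): fills=none; bids=[#1:8@102] asks=[-]
After op 2 cancel(order #1): fills=none; bids=[-] asks=[-]
After op 3 [order #2] limit_buy(price=103, qty=4): fills=none; bids=[#2:4@103] asks=[-]
After op 4 [order #3] limit_buy(price=99, qty=4): fills=none; bids=[#2:4@103 #3:4@99] asks=[-]
After op 5 cancel(order #2): fills=none; bids=[#3:4@99] asks=[-]
After op 6 [order #4] limit_sell(price=100, qty=4): fills=none; bids=[#3:4@99] asks=[#4:4@100]
After op 7 [order #5] limit_buy(price=102, qty=4): fills=#5x#4:4@100; bids=[#3:4@99] asks=[-]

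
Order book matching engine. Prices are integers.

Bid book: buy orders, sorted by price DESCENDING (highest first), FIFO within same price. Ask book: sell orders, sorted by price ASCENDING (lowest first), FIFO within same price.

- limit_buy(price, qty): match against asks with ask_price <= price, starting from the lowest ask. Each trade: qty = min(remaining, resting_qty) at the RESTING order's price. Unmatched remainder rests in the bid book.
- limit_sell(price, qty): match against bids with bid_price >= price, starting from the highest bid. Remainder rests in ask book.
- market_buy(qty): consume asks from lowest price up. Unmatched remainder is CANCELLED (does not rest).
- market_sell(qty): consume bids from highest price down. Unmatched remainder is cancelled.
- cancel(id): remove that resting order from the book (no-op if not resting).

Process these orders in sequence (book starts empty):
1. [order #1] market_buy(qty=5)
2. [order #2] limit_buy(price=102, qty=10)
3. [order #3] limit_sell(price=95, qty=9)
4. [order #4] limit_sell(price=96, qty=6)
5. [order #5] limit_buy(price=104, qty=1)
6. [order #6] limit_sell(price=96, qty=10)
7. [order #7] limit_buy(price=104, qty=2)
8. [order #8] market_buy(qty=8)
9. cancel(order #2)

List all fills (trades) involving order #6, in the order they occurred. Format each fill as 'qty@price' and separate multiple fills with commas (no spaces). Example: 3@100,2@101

Answer: 6@96

Derivation:
After op 1 [order #1] market_buy(qty=5): fills=none; bids=[-] asks=[-]
After op 2 [order #2] limit_buy(price=102, qty=10): fills=none; bids=[#2:10@102] asks=[-]
After op 3 [order #3] limit_sell(price=95, qty=9): fills=#2x#3:9@102; bids=[#2:1@102] asks=[-]
After op 4 [order #4] limit_sell(price=96, qty=6): fills=#2x#4:1@102; bids=[-] asks=[#4:5@96]
After op 5 [order #5] limit_buy(price=104, qty=1): fills=#5x#4:1@96; bids=[-] asks=[#4:4@96]
After op 6 [order #6] limit_sell(price=96, qty=10): fills=none; bids=[-] asks=[#4:4@96 #6:10@96]
After op 7 [order #7] limit_buy(price=104, qty=2): fills=#7x#4:2@96; bids=[-] asks=[#4:2@96 #6:10@96]
After op 8 [order #8] market_buy(qty=8): fills=#8x#4:2@96 #8x#6:6@96; bids=[-] asks=[#6:4@96]
After op 9 cancel(order #2): fills=none; bids=[-] asks=[#6:4@96]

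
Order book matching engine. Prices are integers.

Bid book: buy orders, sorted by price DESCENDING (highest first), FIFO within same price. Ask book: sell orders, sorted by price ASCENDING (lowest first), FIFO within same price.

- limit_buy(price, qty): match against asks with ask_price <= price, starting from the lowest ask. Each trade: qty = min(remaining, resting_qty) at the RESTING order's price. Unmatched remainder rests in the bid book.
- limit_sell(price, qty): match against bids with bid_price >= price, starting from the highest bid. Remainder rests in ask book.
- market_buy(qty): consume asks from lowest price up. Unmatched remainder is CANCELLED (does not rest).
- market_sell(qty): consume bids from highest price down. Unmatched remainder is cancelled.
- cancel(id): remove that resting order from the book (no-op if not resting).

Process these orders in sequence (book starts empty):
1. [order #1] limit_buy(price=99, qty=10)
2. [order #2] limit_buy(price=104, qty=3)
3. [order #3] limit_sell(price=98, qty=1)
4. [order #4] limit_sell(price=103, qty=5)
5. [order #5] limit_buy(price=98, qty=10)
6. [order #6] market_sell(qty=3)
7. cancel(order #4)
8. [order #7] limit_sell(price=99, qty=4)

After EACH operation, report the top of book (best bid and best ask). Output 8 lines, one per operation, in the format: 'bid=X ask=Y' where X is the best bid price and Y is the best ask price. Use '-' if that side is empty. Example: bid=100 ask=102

After op 1 [order #1] limit_buy(price=99, qty=10): fills=none; bids=[#1:10@99] asks=[-]
After op 2 [order #2] limit_buy(price=104, qty=3): fills=none; bids=[#2:3@104 #1:10@99] asks=[-]
After op 3 [order #3] limit_sell(price=98, qty=1): fills=#2x#3:1@104; bids=[#2:2@104 #1:10@99] asks=[-]
After op 4 [order #4] limit_sell(price=103, qty=5): fills=#2x#4:2@104; bids=[#1:10@99] asks=[#4:3@103]
After op 5 [order #5] limit_buy(price=98, qty=10): fills=none; bids=[#1:10@99 #5:10@98] asks=[#4:3@103]
After op 6 [order #6] market_sell(qty=3): fills=#1x#6:3@99; bids=[#1:7@99 #5:10@98] asks=[#4:3@103]
After op 7 cancel(order #4): fills=none; bids=[#1:7@99 #5:10@98] asks=[-]
After op 8 [order #7] limit_sell(price=99, qty=4): fills=#1x#7:4@99; bids=[#1:3@99 #5:10@98] asks=[-]

Answer: bid=99 ask=-
bid=104 ask=-
bid=104 ask=-
bid=99 ask=103
bid=99 ask=103
bid=99 ask=103
bid=99 ask=-
bid=99 ask=-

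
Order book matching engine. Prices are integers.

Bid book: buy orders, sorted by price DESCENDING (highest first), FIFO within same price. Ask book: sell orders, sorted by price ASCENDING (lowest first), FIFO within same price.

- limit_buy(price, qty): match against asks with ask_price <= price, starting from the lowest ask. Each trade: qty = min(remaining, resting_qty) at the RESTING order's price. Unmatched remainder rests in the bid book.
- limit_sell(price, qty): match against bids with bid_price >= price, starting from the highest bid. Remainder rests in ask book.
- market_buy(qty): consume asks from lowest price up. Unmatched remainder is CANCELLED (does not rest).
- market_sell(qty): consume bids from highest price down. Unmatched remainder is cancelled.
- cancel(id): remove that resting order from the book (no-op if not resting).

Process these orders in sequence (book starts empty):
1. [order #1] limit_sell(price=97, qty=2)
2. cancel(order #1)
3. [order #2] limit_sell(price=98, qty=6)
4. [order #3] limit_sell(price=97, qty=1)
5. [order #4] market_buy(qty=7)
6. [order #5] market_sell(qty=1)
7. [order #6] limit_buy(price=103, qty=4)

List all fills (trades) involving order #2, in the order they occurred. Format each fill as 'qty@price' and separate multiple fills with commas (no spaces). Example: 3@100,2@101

After op 1 [order #1] limit_sell(price=97, qty=2): fills=none; bids=[-] asks=[#1:2@97]
After op 2 cancel(order #1): fills=none; bids=[-] asks=[-]
After op 3 [order #2] limit_sell(price=98, qty=6): fills=none; bids=[-] asks=[#2:6@98]
After op 4 [order #3] limit_sell(price=97, qty=1): fills=none; bids=[-] asks=[#3:1@97 #2:6@98]
After op 5 [order #4] market_buy(qty=7): fills=#4x#3:1@97 #4x#2:6@98; bids=[-] asks=[-]
After op 6 [order #5] market_sell(qty=1): fills=none; bids=[-] asks=[-]
After op 7 [order #6] limit_buy(price=103, qty=4): fills=none; bids=[#6:4@103] asks=[-]

Answer: 6@98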